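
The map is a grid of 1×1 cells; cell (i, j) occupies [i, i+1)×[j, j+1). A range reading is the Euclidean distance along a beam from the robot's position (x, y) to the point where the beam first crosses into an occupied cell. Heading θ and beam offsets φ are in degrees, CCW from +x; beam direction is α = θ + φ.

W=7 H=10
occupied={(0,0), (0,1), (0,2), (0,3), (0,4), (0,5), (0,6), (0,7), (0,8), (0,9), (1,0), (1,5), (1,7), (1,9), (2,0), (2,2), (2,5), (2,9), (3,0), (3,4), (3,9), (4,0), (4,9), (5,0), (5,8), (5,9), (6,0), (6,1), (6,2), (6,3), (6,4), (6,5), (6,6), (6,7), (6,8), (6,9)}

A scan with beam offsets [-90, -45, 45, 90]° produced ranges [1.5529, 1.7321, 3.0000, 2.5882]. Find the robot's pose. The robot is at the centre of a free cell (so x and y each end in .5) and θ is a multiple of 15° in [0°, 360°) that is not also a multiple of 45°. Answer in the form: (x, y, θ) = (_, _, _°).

Candidates: 34 free-cell centres × 16 headings = 544 poses. Raycast each; keep the one whose scan matches to 4 dp.
  (3.5, 6.5, 150°): beam 1 = 2.8868 ≠ 1.5529 ✗
  (4.5, 4.5, 255°): beam 1 = 0.5176 ≠ 1.5529 ✗
  (4.5, 5.5, 30°): beam 1 = 3.0000 ≠ 1.5529 ✗
  …
  (4.5, 7.5, 165°): r_1=1.5529, r_2=1.7321, r_3=3.0000, r_4=2.5882 — all match ✓
Only this pose fits every beam.

(x, y, θ) = (4.5, 7.5, 165°)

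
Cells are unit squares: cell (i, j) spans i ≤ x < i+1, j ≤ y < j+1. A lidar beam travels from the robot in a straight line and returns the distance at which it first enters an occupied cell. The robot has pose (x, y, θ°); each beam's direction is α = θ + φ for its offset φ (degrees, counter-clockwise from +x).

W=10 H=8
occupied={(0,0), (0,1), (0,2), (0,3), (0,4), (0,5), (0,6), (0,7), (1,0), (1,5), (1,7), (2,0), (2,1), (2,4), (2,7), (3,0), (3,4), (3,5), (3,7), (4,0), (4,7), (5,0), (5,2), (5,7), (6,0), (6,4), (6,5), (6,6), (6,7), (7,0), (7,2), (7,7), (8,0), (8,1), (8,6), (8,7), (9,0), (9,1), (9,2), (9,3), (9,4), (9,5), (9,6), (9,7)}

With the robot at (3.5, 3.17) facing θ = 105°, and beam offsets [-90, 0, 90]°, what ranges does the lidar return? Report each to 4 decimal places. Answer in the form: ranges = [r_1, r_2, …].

beam 1: φ=-90°, α=15°
  d=(0.9659,0.2588)  start (3,3)  tX=0.5176 tY=3.2069  stride 1/|dx|=1.0353 1/|dy|=3.8637
    cross x-line → (4,3), t=0.5176
    cross x-line → (5,3), t=1.5529
    cross x-line → (6,3), t=2.5882
    cross y-line → (6,4), t=3.2069 (wall)
  → r_1 = 3.2069
beam 2: φ=0°, α=105°
  d=(-0.2588,0.9659)  start (3,3)  tX=1.9319 tY=0.8593  stride 1/|dx|=3.8637 1/|dy|=1.0353
    cross y-line → (3,4), t=0.8593 (wall)
  → r_2 = 0.8593
beam 3: φ=90°, α=195°
  d=(-0.9659,-0.2588)  start (3,3)  tX=0.5176 tY=0.6568  stride 1/|dx|=1.0353 1/|dy|=3.8637
    cross x-line → (2,3), t=0.5176
    cross y-line → (2,2), t=0.6568
    cross x-line → (1,2), t=1.5529
    cross x-line → (0,2), t=2.5882 (wall)
  → r_3 = 2.5882

ranges = [3.2069, 0.8593, 2.5882]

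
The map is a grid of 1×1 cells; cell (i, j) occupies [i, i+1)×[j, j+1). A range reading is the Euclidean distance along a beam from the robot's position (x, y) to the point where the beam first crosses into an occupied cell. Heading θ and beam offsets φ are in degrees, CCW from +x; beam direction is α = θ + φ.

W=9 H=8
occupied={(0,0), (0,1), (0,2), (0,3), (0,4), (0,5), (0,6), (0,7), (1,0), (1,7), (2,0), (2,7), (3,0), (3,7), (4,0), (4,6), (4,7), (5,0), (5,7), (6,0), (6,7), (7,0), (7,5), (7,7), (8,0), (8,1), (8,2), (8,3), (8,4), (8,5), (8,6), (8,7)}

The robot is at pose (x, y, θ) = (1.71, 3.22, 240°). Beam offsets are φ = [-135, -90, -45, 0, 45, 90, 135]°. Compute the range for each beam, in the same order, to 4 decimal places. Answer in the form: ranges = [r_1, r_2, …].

beam 1: φ=-135°, α=105°
  dir = (cos 105°, sin 105°) = (-0.2588, 0.9659); from cell (1,3)
  next x-line at t=2.7432, next y-line at t=0.8075; Δt_x=3.8637, Δt_y=1.0353
    y: enter (1,4) at t=0.8075
    y: enter (1,5) at t=1.8428
    x: enter (0,5) at t=2.7432 ← occupied
  → r_1 = 2.7432
beam 2: φ=-90°, α=150°
  dir = (cos 150°, sin 150°) = (-0.8660, 0.5000); from cell (1,3)
  next x-line at t=0.8198, next y-line at t=1.5600; Δt_x=1.1547, Δt_y=2.0000
    x: enter (0,3) at t=0.8198 ← occupied
  → r_2 = 0.8198
beam 3: φ=-45°, α=195°
  dir = (cos 195°, sin 195°) = (-0.9659, -0.2588); from cell (1,3)
  next x-line at t=0.7350, next y-line at t=0.8500; Δt_x=1.0353, Δt_y=3.8637
    x: enter (0,3) at t=0.7350 ← occupied
  → r_3 = 0.7350
beam 4: φ=0°, α=240°
  dir = (cos 240°, sin 240°) = (-0.5000, -0.8660); from cell (1,3)
  next x-line at t=1.4200, next y-line at t=0.2540; Δt_x=2.0000, Δt_y=1.1547
    y: enter (1,2) at t=0.2540
    y: enter (1,1) at t=1.4087
    x: enter (0,1) at t=1.4200 ← occupied
  → r_4 = 1.4200
beam 5: φ=45°, α=285°
  dir = (cos 285°, sin 285°) = (0.2588, -0.9659); from cell (1,3)
  next x-line at t=1.1205, next y-line at t=0.2278; Δt_x=3.8637, Δt_y=1.0353
    y: enter (1,2) at t=0.2278
    x: enter (2,2) at t=1.1205
    y: enter (2,1) at t=1.2630
    y: enter (2,0) at t=2.2983 ← occupied
  → r_5 = 2.2983
beam 6: φ=90°, α=330°
  dir = (cos 330°, sin 330°) = (0.8660, -0.5000); from cell (1,3)
  next x-line at t=0.3349, next y-line at t=0.4400; Δt_x=1.1547, Δt_y=2.0000
    x: enter (2,3) at t=0.3349
    y: enter (2,2) at t=0.4400
    x: enter (3,2) at t=1.4896
    y: enter (3,1) at t=2.4400
    x: enter (4,1) at t=2.6443
    x: enter (5,1) at t=3.7990
    y: enter (5,0) at t=4.4400 ← occupied
  → r_6 = 4.4400
beam 7: φ=135°, α=15°
  dir = (cos 15°, sin 15°) = (0.9659, 0.2588); from cell (1,3)
  next x-line at t=0.3002, next y-line at t=3.0137; Δt_x=1.0353, Δt_y=3.8637
    x: enter (2,3) at t=0.3002
    x: enter (3,3) at t=1.3355
    x: enter (4,3) at t=2.3708
    y: enter (4,4) at t=3.0137
    x: enter (5,4) at t=3.4061
    x: enter (6,4) at t=4.4413
    x: enter (7,4) at t=5.4766
    x: enter (8,4) at t=6.5119 ← occupied
  → r_7 = 6.5119

ranges = [2.7432, 0.8198, 0.7350, 1.4200, 2.2983, 4.4400, 6.5119]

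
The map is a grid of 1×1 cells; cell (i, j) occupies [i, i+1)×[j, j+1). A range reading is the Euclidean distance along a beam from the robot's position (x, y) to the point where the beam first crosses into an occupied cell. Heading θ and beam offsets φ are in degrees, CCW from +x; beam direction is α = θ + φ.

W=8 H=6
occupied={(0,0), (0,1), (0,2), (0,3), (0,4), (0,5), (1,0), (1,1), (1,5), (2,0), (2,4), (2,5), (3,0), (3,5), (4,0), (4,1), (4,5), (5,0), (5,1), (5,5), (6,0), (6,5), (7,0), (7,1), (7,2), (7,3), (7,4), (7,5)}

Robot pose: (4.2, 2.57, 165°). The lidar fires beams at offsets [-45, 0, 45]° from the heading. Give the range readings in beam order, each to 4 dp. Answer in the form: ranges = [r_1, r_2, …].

ranges = [2.4000, 3.3129, 2.5403]

beam 1: φ=-45°, α=120°
  d=(-0.5000,0.8660)  start (4,2)  tX=0.4000 tY=0.4965  stride 1/|dx|=2.0000 1/|dy|=1.1547
    cross x-line → (3,2), t=0.4000
    cross y-line → (3,3), t=0.4965
    cross y-line → (3,4), t=1.6512
    cross x-line → (2,4), t=2.4000 (wall)
  → r_1 = 2.4000
beam 2: φ=0°, α=165°
  d=(-0.9659,0.2588)  start (4,2)  tX=0.2071 tY=1.6614  stride 1/|dx|=1.0353 1/|dy|=3.8637
    cross x-line → (3,2), t=0.2071
    cross x-line → (2,2), t=1.2423
    cross y-line → (2,3), t=1.6614
    cross x-line → (1,3), t=2.2776
    cross x-line → (0,3), t=3.3129 (wall)
  → r_2 = 3.3129
beam 3: φ=45°, α=210°
  d=(-0.8660,-0.5000)  start (4,2)  tX=0.2309 tY=1.1400  stride 1/|dx|=1.1547 1/|dy|=2.0000
    cross x-line → (3,2), t=0.2309
    cross y-line → (3,1), t=1.1400
    cross x-line → (2,1), t=1.3856
    cross x-line → (1,1), t=2.5403 (wall)
  → r_3 = 2.5403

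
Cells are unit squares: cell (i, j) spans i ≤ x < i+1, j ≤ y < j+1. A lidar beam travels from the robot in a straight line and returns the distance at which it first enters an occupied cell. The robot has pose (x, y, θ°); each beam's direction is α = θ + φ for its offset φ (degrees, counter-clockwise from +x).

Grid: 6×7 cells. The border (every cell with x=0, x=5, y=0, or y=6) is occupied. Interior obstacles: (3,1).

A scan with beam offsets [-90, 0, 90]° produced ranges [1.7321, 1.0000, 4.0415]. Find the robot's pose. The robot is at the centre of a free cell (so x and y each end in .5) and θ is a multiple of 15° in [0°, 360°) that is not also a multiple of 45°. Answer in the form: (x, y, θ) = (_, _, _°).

Candidates: 19 free-cell centres × 16 headings = 304 poses. Raycast each; keep the one whose scan matches to 4 dp.
  (3.5, 4.5, 60°): beam 2 = 1.7321 ≠ 1.0000 ✗
  (4.5, 1.5, 240°): beam 1 = 0.5774 ≠ 1.7321 ✗
  (3.5, 2.5, 150°): beam 1 = 3.0000 ≠ 1.7321 ✗
  (2.5, 1.5, 240°): beam 2 = 0.5774 ≠ 1.0000 ✗
  (3.5, 5.5, 75°): beam 1 = 1.5529 ≠ 1.7321 ✗
  …
  (2.5, 2.5, 330°): r_1=1.7321, r_2=1.0000, r_3=4.0415 — all match ✓
Unique over the lattice → pose = (2.5, 2.5, 330°).

(x, y, θ) = (2.5, 2.5, 330°)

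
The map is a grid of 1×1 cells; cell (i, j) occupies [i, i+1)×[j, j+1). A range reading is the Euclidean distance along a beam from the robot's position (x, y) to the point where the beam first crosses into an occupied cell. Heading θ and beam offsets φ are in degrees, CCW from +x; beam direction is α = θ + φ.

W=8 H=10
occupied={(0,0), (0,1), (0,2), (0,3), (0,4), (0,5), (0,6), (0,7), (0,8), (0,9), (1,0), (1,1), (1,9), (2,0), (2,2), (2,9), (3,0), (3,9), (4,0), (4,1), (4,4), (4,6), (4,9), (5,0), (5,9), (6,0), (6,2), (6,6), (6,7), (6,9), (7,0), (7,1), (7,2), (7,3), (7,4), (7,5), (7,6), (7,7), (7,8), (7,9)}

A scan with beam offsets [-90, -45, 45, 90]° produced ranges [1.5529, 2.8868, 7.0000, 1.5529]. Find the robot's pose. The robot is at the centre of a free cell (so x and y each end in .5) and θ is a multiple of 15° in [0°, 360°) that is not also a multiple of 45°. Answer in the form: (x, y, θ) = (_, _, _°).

(x, y, θ) = (4.5, 2.5, 75°)

Enumerate (i+0.5, j+0.5, θ) over the 40 free cells and 16 admissible headings. For each, cast all 4 beams and compare to the given ranges.
  (1.5, 5.5, 345°): beam 1 = 1.9319 ≠ 1.5529 ✗
  (2.5, 7.5, 15°): beam 1 = 5.7956 ≠ 1.5529 ✗
  (5.5, 4.5, 240°): beam 1 = 0.5774 ≠ 1.5529 ✗
  (6.5, 8.5, 30°): beam 1 = 0.5774 ≠ 1.5529 ✗
  …
  (4.5, 2.5, 75°): r_1=1.5529, r_2=2.8868, r_3=7.0000, r_4=1.5529 — all match ✓
No second candidate reproduces the full scan.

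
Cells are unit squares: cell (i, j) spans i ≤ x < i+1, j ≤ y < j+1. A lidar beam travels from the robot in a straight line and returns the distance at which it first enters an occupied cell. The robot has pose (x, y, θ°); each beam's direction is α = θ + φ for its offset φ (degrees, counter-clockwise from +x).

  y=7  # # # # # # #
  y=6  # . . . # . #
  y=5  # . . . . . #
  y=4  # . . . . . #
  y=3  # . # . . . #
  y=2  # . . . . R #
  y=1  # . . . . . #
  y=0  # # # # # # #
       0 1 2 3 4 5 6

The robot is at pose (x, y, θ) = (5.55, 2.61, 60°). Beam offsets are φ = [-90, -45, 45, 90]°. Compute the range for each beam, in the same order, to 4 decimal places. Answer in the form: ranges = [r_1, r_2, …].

beam 1: φ=-90°, α=330°
  dir = (cos 330°, sin 330°) = (0.8660, -0.5000); from cell (5,2)
  next x-line at t=0.5196, next y-line at t=1.2200; Δt_x=1.1547, Δt_y=2.0000
    x: enter (6,2) at t=0.5196 ← occupied
  → r_1 = 0.5196
beam 2: φ=-45°, α=15°
  dir = (cos 15°, sin 15°) = (0.9659, 0.2588); from cell (5,2)
  next x-line at t=0.4659, next y-line at t=1.5068; Δt_x=1.0353, Δt_y=3.8637
    x: enter (6,2) at t=0.4659 ← occupied
  → r_2 = 0.4659
beam 3: φ=45°, α=105°
  dir = (cos 105°, sin 105°) = (-0.2588, 0.9659); from cell (5,2)
  next x-line at t=2.1250, next y-line at t=0.4038; Δt_x=3.8637, Δt_y=1.0353
    y: enter (5,3) at t=0.4038
    y: enter (5,4) at t=1.4390
    x: enter (4,4) at t=2.1250
    y: enter (4,5) at t=2.4743
    y: enter (4,6) at t=3.5096 ← occupied
  → r_3 = 3.5096
beam 4: φ=90°, α=150°
  dir = (cos 150°, sin 150°) = (-0.8660, 0.5000); from cell (5,2)
  next x-line at t=0.6351, next y-line at t=0.7800; Δt_x=1.1547, Δt_y=2.0000
    x: enter (4,2) at t=0.6351
    y: enter (4,3) at t=0.7800
    x: enter (3,3) at t=1.7898
    y: enter (3,4) at t=2.7800
    x: enter (2,4) at t=2.9445
    x: enter (1,4) at t=4.0992
    y: enter (1,5) at t=4.7800
    x: enter (0,5) at t=5.2539 ← occupied
  → r_4 = 5.2539

ranges = [0.5196, 0.4659, 3.5096, 5.2539]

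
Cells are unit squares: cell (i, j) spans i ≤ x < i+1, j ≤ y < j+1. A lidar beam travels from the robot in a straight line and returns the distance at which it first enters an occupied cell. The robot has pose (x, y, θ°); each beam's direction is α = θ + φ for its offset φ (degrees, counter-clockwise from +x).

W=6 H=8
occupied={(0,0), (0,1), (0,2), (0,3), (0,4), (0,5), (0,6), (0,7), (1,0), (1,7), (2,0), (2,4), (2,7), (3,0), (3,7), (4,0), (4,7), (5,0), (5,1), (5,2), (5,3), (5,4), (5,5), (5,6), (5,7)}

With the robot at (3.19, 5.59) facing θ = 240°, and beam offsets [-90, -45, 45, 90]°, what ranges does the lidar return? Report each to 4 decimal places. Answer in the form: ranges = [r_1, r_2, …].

ranges = [2.5288, 2.2673, 4.7519, 2.0900]

beam 1: φ=-90°, α=150°
  d=(-0.8660,0.5000)  start (3,5)  tX=0.2194 tY=0.8200  stride 1/|dx|=1.1547 1/|dy|=2.0000
    cross x-line → (2,5), t=0.2194
    cross y-line → (2,6), t=0.8200
    cross x-line → (1,6), t=1.3741
    cross x-line → (0,6), t=2.5288 (wall)
  → r_1 = 2.5288
beam 2: φ=-45°, α=195°
  d=(-0.9659,-0.2588)  start (3,5)  tX=0.1967 tY=2.2796  stride 1/|dx|=1.0353 1/|dy|=3.8637
    cross x-line → (2,5), t=0.1967
    cross x-line → (1,5), t=1.2320
    cross x-line → (0,5), t=2.2673 (wall)
  → r_2 = 2.2673
beam 3: φ=45°, α=285°
  d=(0.2588,-0.9659)  start (3,5)  tX=3.1296 tY=0.6108  stride 1/|dx|=3.8637 1/|dy|=1.0353
    cross y-line → (3,4), t=0.6108
    cross y-line → (3,3), t=1.6461
    cross y-line → (3,2), t=2.6814
    cross x-line → (4,2), t=3.1296
    cross y-line → (4,1), t=3.7166
    cross y-line → (4,0), t=4.7519 (wall)
  → r_3 = 4.7519
beam 4: φ=90°, α=330°
  d=(0.8660,-0.5000)  start (3,5)  tX=0.9353 tY=1.1800  stride 1/|dx|=1.1547 1/|dy|=2.0000
    cross x-line → (4,5), t=0.9353
    cross y-line → (4,4), t=1.1800
    cross x-line → (5,4), t=2.0900 (wall)
  → r_4 = 2.0900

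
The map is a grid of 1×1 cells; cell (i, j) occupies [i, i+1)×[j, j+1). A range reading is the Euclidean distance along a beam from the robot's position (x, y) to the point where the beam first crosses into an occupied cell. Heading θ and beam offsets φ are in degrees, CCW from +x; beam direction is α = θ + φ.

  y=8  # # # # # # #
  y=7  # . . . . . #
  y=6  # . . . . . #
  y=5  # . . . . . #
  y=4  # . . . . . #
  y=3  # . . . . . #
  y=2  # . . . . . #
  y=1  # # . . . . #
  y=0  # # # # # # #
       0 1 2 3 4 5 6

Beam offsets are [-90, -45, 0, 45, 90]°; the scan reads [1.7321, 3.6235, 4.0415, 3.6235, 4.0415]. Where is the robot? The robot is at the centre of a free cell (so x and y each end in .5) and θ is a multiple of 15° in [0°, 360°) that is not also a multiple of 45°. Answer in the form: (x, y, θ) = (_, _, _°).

The pose lattice has 34·16 = 544 candidates. Test each by forward raycasting.
  (3.5, 1.5, 30°): beam 1 = 0.5774 ≠ 1.7321 ✗
  (5.5, 6.5, 120°): beam 1 = 0.5774 ≠ 1.7321 ✗
  (4.5, 7.5, 330°): beam 1 = 6.3509 ≠ 1.7321 ✗
  …
  (4.5, 4.5, 120°): r_1=1.7321, r_2=3.6235, r_3=4.0415, r_4=3.6235, r_5=4.0415 — all match ✓
Unique over the lattice → pose = (4.5, 4.5, 120°).

(x, y, θ) = (4.5, 4.5, 120°)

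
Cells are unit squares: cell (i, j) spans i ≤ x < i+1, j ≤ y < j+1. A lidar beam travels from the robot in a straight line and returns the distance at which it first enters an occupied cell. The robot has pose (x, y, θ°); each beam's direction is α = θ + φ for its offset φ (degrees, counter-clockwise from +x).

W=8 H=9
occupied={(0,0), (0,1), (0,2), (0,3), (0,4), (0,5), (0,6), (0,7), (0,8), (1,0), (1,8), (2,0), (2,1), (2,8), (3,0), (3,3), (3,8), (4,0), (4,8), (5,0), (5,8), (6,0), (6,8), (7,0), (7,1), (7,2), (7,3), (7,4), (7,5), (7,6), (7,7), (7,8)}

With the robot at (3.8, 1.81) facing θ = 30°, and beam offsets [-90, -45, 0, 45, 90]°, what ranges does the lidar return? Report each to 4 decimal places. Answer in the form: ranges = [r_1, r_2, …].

ranges = [0.9353, 3.1296, 3.6950, 6.4084, 1.3741]

beam 1: φ=-90°, α=300°
  cosα=0.5000 sinα=-0.8660 | (3,1) | tMaxX 0.4000 tMaxY 0.9353 | tΔX 2.0000 tΔY 1.1547
    t=0.4000 [x] (4,1)
    t=0.9353 [y] (4,0) — stop
  → r_1 = 0.9353
beam 2: φ=-45°, α=345°
  cosα=0.9659 sinα=-0.2588 | (3,1) | tMaxX 0.2071 tMaxY 3.1296 | tΔX 1.0353 tΔY 3.8637
    t=0.2071 [x] (4,1)
    t=1.2423 [x] (5,1)
    t=2.2776 [x] (6,1)
    t=3.1296 [y] (6,0) — stop
  → r_2 = 3.1296
beam 3: φ=0°, α=30°
  cosα=0.8660 sinα=0.5000 | (3,1) | tMaxX 0.2309 tMaxY 0.3800 | tΔX 1.1547 tΔY 2.0000
    t=0.2309 [x] (4,1)
    t=0.3800 [y] (4,2)
    t=1.3856 [x] (5,2)
    t=2.3800 [y] (5,3)
    t=2.5403 [x] (6,3)
    t=3.6950 [x] (7,3) — stop
  → r_3 = 3.6950
beam 4: φ=45°, α=75°
  cosα=0.2588 sinα=0.9659 | (3,1) | tMaxX 0.7727 tMaxY 0.1967 | tΔX 3.8637 tΔY 1.0353
    t=0.1967 [y] (3,2)
    t=0.7727 [x] (4,2)
    t=1.2320 [y] (4,3)
    t=2.2673 [y] (4,4)
    t=3.3025 [y] (4,5)
    t=4.3378 [y] (4,6)
    t=4.6364 [x] (5,6)
    t=5.3731 [y] (5,7)
    t=6.4084 [y] (5,8) — stop
  → r_4 = 6.4084
beam 5: φ=90°, α=120°
  cosα=-0.5000 sinα=0.8660 | (3,1) | tMaxX 1.6000 tMaxY 0.2194 | tΔX 2.0000 tΔY 1.1547
    t=0.2194 [y] (3,2)
    t=1.3741 [y] (3,3) — stop
  → r_5 = 1.3741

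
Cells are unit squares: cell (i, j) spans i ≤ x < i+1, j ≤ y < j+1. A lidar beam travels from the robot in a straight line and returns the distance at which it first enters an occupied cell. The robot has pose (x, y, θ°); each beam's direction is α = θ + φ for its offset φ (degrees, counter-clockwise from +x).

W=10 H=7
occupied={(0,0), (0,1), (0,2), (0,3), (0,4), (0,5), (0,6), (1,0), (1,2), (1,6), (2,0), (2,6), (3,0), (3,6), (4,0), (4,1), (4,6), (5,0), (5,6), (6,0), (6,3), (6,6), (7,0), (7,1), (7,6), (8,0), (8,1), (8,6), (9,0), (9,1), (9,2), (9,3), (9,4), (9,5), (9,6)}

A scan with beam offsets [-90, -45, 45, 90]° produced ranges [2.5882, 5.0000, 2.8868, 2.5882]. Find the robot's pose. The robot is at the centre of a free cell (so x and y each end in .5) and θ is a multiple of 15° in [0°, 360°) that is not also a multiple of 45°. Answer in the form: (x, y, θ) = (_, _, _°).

(x, y, θ) = (2.5, 3.5, 15°)

The pose lattice has 35·16 = 560 candidates. Test each by forward raycasting.
  (2.5, 1.5, 15°): beam 1 = 0.5176 ≠ 2.5882 ✗
  (5.5, 2.5, 15°): beam 1 = 1.5529 ≠ 2.5882 ✗
  (4.5, 5.5, 345°): beam 1 = 4.6587 ≠ 2.5882 ✗
  (8.5, 5.5, 255°): beam 1 = 1.9319 ≠ 2.5882 ✗
  (6.5, 1.5, 120°): beam 1 = 0.5774 ≠ 2.5882 ✗
  …
  (2.5, 3.5, 15°): r_1=2.5882, r_2=5.0000, r_3=2.8868, r_4=2.5882 — all match ✓
No second candidate reproduces the full scan.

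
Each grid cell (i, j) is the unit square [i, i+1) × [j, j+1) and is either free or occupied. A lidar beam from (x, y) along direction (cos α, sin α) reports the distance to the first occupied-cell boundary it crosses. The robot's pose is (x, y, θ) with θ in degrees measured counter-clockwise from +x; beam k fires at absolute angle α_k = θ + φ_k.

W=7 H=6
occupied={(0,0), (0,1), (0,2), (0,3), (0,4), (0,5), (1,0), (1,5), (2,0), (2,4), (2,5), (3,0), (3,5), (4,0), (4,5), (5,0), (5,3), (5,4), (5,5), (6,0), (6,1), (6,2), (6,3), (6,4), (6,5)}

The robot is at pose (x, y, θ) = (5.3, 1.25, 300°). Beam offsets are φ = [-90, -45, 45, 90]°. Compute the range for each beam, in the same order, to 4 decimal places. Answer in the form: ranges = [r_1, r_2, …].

ranges = [0.5000, 0.2588, 0.7247, 0.8083]

beam 1: φ=-90°, α=210°
  cosα=-0.8660 sinα=-0.5000 | (5,1) | tMaxX 0.3464 tMaxY 0.5000 | tΔX 1.1547 tΔY 2.0000
    t=0.3464 [x] (4,1)
    t=0.5000 [y] (4,0) — stop
  → r_1 = 0.5000
beam 2: φ=-45°, α=255°
  cosα=-0.2588 sinα=-0.9659 | (5,1) | tMaxX 1.1591 tMaxY 0.2588 | tΔX 3.8637 tΔY 1.0353
    t=0.2588 [y] (5,0) — stop
  → r_2 = 0.2588
beam 3: φ=45°, α=345°
  cosα=0.9659 sinα=-0.2588 | (5,1) | tMaxX 0.7247 tMaxY 0.9659 | tΔX 1.0353 tΔY 3.8637
    t=0.7247 [x] (6,1) — stop
  → r_3 = 0.7247
beam 4: φ=90°, α=30°
  cosα=0.8660 sinα=0.5000 | (5,1) | tMaxX 0.8083 tMaxY 1.5000 | tΔX 1.1547 tΔY 2.0000
    t=0.8083 [x] (6,1) — stop
  → r_4 = 0.8083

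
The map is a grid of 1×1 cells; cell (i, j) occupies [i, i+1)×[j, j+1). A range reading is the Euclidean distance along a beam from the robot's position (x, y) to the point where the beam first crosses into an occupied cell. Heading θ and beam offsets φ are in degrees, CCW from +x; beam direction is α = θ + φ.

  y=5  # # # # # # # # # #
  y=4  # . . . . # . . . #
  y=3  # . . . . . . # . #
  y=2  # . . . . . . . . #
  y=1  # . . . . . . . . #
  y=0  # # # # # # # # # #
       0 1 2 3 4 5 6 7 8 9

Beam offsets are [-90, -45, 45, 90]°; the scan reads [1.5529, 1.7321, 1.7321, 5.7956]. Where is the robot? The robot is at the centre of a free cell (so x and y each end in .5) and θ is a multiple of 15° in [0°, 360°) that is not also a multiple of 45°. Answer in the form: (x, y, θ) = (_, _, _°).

Candidates: 30 free-cell centres × 16 headings = 480 poses. Raycast each; keep the one whose scan matches to 4 dp.
  (1.5, 4.5, 30°): beam 1 = 4.0415 ≠ 1.5529 ✗
  (3.5, 2.5, 165°): beam 1 = 2.5882 ≠ 1.5529 ✗
  (1.5, 4.5, 120°): beam 1 = 1.0000 ≠ 1.5529 ✗
  (1.5, 2.5, 255°): beam 1 = 0.5176 ≠ 1.5529 ✗
  …
  (2.5, 2.5, 255°): r_1=1.5529, r_2=1.7321, r_3=1.7321, r_4=5.7956 — all match ✓
Only this pose fits every beam.

(x, y, θ) = (2.5, 2.5, 255°)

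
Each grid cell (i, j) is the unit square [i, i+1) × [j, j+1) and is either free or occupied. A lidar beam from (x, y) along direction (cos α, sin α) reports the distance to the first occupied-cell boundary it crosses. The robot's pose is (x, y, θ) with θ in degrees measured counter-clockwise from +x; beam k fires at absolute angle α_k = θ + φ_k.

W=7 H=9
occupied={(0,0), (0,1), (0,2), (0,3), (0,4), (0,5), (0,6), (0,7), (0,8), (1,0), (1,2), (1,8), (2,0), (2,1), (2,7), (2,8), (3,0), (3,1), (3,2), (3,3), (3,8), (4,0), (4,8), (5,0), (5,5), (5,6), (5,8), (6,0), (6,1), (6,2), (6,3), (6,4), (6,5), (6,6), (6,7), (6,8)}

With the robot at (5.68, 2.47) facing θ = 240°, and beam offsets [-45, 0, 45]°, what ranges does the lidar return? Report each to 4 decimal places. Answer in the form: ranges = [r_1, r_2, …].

beam 1: φ=-45°, α=195°
  dir = (cos 195°, sin 195°) = (-0.9659, -0.2588); from cell (5,2)
  next x-line at t=0.7040, next y-line at t=1.8159; Δt_x=1.0353, Δt_y=3.8637
    x: enter (4,2) at t=0.7040
    x: enter (3,2) at t=1.7393 ← occupied
  → r_1 = 1.7393
beam 2: φ=0°, α=240°
  dir = (cos 240°, sin 240°) = (-0.5000, -0.8660); from cell (5,2)
  next x-line at t=1.3600, next y-line at t=0.5427; Δt_x=2.0000, Δt_y=1.1547
    y: enter (5,1) at t=0.5427
    x: enter (4,1) at t=1.3600
    y: enter (4,0) at t=1.6974 ← occupied
  → r_2 = 1.6974
beam 3: φ=45°, α=285°
  dir = (cos 285°, sin 285°) = (0.2588, -0.9659); from cell (5,2)
  next x-line at t=1.2364, next y-line at t=0.4866; Δt_x=3.8637, Δt_y=1.0353
    y: enter (5,1) at t=0.4866
    x: enter (6,1) at t=1.2364 ← occupied
  → r_3 = 1.2364

ranges = [1.7393, 1.6974, 1.2364]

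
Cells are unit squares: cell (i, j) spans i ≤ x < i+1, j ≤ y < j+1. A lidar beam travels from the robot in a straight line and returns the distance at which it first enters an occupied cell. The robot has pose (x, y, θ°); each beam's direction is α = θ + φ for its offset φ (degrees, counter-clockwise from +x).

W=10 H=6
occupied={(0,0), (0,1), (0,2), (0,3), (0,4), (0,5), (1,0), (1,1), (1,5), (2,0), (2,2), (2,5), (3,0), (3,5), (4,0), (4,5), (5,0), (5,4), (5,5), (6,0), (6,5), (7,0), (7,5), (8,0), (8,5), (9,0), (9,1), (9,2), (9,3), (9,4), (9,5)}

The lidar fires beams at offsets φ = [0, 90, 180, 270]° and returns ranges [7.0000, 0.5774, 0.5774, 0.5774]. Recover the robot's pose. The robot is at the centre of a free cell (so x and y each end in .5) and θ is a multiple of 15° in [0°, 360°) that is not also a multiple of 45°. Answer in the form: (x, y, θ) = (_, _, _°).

(x, y, θ) = (2.5, 1.5, 30°)

Enumerate (i+0.5, j+0.5, θ) over the 29 free cells and 16 admissible headings. For each, cast all 4 beams and compare to the given ranges.
  (4.5, 2.5, 150°): beam 1 = 4.0415 ≠ 7.0000 ✗
  (3.5, 1.5, 210°): beam 1 = 1.0000 ≠ 7.0000 ✗
  (3.5, 1.5, 240°): beam 1 = 0.5774 ≠ 7.0000 ✗
  (8.5, 3.5, 75°): beam 1 = 1.5529 ≠ 7.0000 ✗
  …
  (2.5, 1.5, 30°): r_1=7.0000, r_2=0.5774, r_3=0.5774, r_4=0.5774 — all match ✓
Only this pose fits every beam.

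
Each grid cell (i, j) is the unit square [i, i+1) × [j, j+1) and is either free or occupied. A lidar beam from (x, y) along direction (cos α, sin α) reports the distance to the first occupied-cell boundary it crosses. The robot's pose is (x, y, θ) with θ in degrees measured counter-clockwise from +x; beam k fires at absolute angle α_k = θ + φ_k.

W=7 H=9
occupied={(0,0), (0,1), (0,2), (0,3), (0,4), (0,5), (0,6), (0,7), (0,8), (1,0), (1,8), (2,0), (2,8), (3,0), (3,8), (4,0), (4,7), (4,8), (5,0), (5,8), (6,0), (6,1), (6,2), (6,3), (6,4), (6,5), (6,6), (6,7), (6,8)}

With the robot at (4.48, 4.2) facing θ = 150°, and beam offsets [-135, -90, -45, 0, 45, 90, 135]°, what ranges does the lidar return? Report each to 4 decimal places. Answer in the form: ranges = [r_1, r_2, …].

ranges = [1.5736, 3.0400, 3.9340, 4.0184, 3.6028, 3.6950, 3.3129]

beam 1: φ=-135°, α=15°
  dir = (cos 15°, sin 15°) = (0.9659, 0.2588); from cell (4,4)
  next x-line at t=0.5383, next y-line at t=3.0910; Δt_x=1.0353, Δt_y=3.8637
    x: enter (5,4) at t=0.5383
    x: enter (6,4) at t=1.5736 ← occupied
  → r_1 = 1.5736
beam 2: φ=-90°, α=60°
  dir = (cos 60°, sin 60°) = (0.5000, 0.8660); from cell (4,4)
  next x-line at t=1.0400, next y-line at t=0.9238; Δt_x=2.0000, Δt_y=1.1547
    y: enter (4,5) at t=0.9238
    x: enter (5,5) at t=1.0400
    y: enter (5,6) at t=2.0785
    x: enter (6,6) at t=3.0400 ← occupied
  → r_2 = 3.0400
beam 3: φ=-45°, α=105°
  dir = (cos 105°, sin 105°) = (-0.2588, 0.9659); from cell (4,4)
  next x-line at t=1.8546, next y-line at t=0.8282; Δt_x=3.8637, Δt_y=1.0353
    y: enter (4,5) at t=0.8282
    x: enter (3,5) at t=1.8546
    y: enter (3,6) at t=1.8635
    y: enter (3,7) at t=2.8988
    y: enter (3,8) at t=3.9340 ← occupied
  → r_3 = 3.9340
beam 4: φ=0°, α=150°
  dir = (cos 150°, sin 150°) = (-0.8660, 0.5000); from cell (4,4)
  next x-line at t=0.5543, next y-line at t=1.6000; Δt_x=1.1547, Δt_y=2.0000
    x: enter (3,4) at t=0.5543
    y: enter (3,5) at t=1.6000
    x: enter (2,5) at t=1.7090
    x: enter (1,5) at t=2.8637
    y: enter (1,6) at t=3.6000
    x: enter (0,6) at t=4.0184 ← occupied
  → r_4 = 4.0184
beam 5: φ=45°, α=195°
  dir = (cos 195°, sin 195°) = (-0.9659, -0.2588); from cell (4,4)
  next x-line at t=0.4969, next y-line at t=0.7727; Δt_x=1.0353, Δt_y=3.8637
    x: enter (3,4) at t=0.4969
    y: enter (3,3) at t=0.7727
    x: enter (2,3) at t=1.5322
    x: enter (1,3) at t=2.5675
    x: enter (0,3) at t=3.6028 ← occupied
  → r_5 = 3.6028
beam 6: φ=90°, α=240°
  dir = (cos 240°, sin 240°) = (-0.5000, -0.8660); from cell (4,4)
  next x-line at t=0.9600, next y-line at t=0.2309; Δt_x=2.0000, Δt_y=1.1547
    y: enter (4,3) at t=0.2309
    x: enter (3,3) at t=0.9600
    y: enter (3,2) at t=1.3856
    y: enter (3,1) at t=2.5403
    x: enter (2,1) at t=2.9600
    y: enter (2,0) at t=3.6950 ← occupied
  → r_6 = 3.6950
beam 7: φ=135°, α=285°
  dir = (cos 285°, sin 285°) = (0.2588, -0.9659); from cell (4,4)
  next x-line at t=2.0091, next y-line at t=0.2071; Δt_x=3.8637, Δt_y=1.0353
    y: enter (4,3) at t=0.2071
    y: enter (4,2) at t=1.2423
    x: enter (5,2) at t=2.0091
    y: enter (5,1) at t=2.2776
    y: enter (5,0) at t=3.3129 ← occupied
  → r_7 = 3.3129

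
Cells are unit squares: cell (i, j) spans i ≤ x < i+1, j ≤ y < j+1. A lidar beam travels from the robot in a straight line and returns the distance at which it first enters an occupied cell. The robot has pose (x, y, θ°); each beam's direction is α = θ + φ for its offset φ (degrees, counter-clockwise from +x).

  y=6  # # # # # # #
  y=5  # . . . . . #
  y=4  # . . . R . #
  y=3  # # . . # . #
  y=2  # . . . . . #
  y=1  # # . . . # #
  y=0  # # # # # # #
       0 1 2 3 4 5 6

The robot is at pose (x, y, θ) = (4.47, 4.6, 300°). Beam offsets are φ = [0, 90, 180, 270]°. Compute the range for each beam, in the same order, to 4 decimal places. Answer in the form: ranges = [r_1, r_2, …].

beam 1: φ=0°, α=300°
  d=(0.5000,-0.8660)  start (4,4)  tX=1.0600 tY=0.6928  stride 1/|dx|=2.0000 1/|dy|=1.1547
    cross y-line → (4,3), t=0.6928 (wall)
  → r_1 = 0.6928
beam 2: φ=90°, α=30°
  d=(0.8660,0.5000)  start (4,4)  tX=0.6120 tY=0.8000  stride 1/|dx|=1.1547 1/|dy|=2.0000
    cross x-line → (5,4), t=0.6120
    cross y-line → (5,5), t=0.8000
    cross x-line → (6,5), t=1.7667 (wall)
  → r_2 = 1.7667
beam 3: φ=180°, α=120°
  d=(-0.5000,0.8660)  start (4,4)  tX=0.9400 tY=0.4619  stride 1/|dx|=2.0000 1/|dy|=1.1547
    cross y-line → (4,5), t=0.4619
    cross x-line → (3,5), t=0.9400
    cross y-line → (3,6), t=1.6166 (wall)
  → r_3 = 1.6166
beam 4: φ=270°, α=210°
  d=(-0.8660,-0.5000)  start (4,4)  tX=0.5427 tY=1.2000  stride 1/|dx|=1.1547 1/|dy|=2.0000
    cross x-line → (3,4), t=0.5427
    cross y-line → (3,3), t=1.2000
    cross x-line → (2,3), t=1.6974
    cross x-line → (1,3), t=2.8521 (wall)
  → r_4 = 2.8521

ranges = [0.6928, 1.7667, 1.6166, 2.8521]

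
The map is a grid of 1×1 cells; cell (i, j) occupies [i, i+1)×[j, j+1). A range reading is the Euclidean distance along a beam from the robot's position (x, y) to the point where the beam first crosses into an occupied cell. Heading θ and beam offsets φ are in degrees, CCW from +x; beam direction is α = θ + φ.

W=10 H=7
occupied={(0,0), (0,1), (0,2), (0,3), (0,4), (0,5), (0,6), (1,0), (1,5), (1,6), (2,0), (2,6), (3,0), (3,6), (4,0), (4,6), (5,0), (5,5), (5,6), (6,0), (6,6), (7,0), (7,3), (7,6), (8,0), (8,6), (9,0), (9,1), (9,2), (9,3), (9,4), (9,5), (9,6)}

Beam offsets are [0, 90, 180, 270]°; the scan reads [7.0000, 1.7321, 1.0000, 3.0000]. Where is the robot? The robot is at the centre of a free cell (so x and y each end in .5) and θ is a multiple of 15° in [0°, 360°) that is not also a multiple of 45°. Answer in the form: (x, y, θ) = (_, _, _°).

(x, y, θ) = (2.5, 4.5, 330°)

The pose lattice has 37·16 = 592 candidates. Test each by forward raycasting.
  (4.5, 5.5, 60°): beam 1 = 0.5774 ≠ 7.0000 ✗
  (1.5, 2.5, 105°): beam 1 = 1.9319 ≠ 7.0000 ✗
  (1.5, 1.5, 345°): beam 1 = 1.9319 ≠ 7.0000 ✗
  (6.5, 1.5, 330°): beam 1 = 1.0000 ≠ 7.0000 ✗
  (4.5, 1.5, 165°): beam 1 = 3.6235 ≠ 7.0000 ✗
  …
  (2.5, 4.5, 330°): r_1=7.0000, r_2=1.7321, r_3=1.0000, r_4=3.0000 — all match ✓
Unique over the lattice → pose = (2.5, 4.5, 330°).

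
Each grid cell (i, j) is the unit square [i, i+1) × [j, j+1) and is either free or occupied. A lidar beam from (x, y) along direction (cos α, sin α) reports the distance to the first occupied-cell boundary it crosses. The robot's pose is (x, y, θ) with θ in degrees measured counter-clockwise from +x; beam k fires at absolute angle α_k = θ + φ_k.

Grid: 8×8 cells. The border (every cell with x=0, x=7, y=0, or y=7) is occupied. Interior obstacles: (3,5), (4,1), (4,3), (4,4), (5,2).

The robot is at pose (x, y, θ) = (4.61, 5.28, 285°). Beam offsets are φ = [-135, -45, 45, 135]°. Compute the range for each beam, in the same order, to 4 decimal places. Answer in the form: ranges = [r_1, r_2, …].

ranges = [0.7044, 0.3233, 2.7597, 1.9861]

beam 1: φ=-135°, α=150°
  dir = (cos 150°, sin 150°) = (-0.8660, 0.5000); from cell (4,5)
  next x-line at t=0.7044, next y-line at t=1.4400; Δt_x=1.1547, Δt_y=2.0000
    x: enter (3,5) at t=0.7044 ← occupied
  → r_1 = 0.7044
beam 2: φ=-45°, α=240°
  dir = (cos 240°, sin 240°) = (-0.5000, -0.8660); from cell (4,5)
  next x-line at t=1.2200, next y-line at t=0.3233; Δt_x=2.0000, Δt_y=1.1547
    y: enter (4,4) at t=0.3233 ← occupied
  → r_2 = 0.3233
beam 3: φ=45°, α=330°
  dir = (cos 330°, sin 330°) = (0.8660, -0.5000); from cell (4,5)
  next x-line at t=0.4503, next y-line at t=0.5600; Δt_x=1.1547, Δt_y=2.0000
    x: enter (5,5) at t=0.4503
    y: enter (5,4) at t=0.5600
    x: enter (6,4) at t=1.6050
    y: enter (6,3) at t=2.5600
    x: enter (7,3) at t=2.7597 ← occupied
  → r_3 = 2.7597
beam 4: φ=135°, α=60°
  dir = (cos 60°, sin 60°) = (0.5000, 0.8660); from cell (4,5)
  next x-line at t=0.7800, next y-line at t=0.8314; Δt_x=2.0000, Δt_y=1.1547
    x: enter (5,5) at t=0.7800
    y: enter (5,6) at t=0.8314
    y: enter (5,7) at t=1.9861 ← occupied
  → r_4 = 1.9861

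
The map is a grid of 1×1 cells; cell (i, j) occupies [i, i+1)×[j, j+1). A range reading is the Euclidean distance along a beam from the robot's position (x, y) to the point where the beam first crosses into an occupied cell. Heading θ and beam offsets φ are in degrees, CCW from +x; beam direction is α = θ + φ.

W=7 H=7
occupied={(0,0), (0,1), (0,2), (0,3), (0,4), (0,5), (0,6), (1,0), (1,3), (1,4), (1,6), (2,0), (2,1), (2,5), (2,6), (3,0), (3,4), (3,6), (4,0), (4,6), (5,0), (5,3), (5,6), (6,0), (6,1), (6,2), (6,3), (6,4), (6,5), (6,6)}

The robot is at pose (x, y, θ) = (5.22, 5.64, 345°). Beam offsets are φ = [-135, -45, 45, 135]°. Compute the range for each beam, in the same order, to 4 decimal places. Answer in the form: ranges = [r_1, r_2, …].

ranges = [1.4087, 1.5600, 0.7200, 0.4157]

beam 1: φ=-135°, α=210°
  cosα=-0.8660 sinα=-0.5000 | (5,5) | tMaxX 0.2540 tMaxY 1.2800 | tΔX 1.1547 tΔY 2.0000
    t=0.2540 [x] (4,5)
    t=1.2800 [y] (4,4)
    t=1.4087 [x] (3,4) — stop
  → r_1 = 1.4087
beam 2: φ=-45°, α=300°
  cosα=0.5000 sinα=-0.8660 | (5,5) | tMaxX 1.5600 tMaxY 0.7390 | tΔX 2.0000 tΔY 1.1547
    t=0.7390 [y] (5,4)
    t=1.5600 [x] (6,4) — stop
  → r_2 = 1.5600
beam 3: φ=45°, α=30°
  cosα=0.8660 sinα=0.5000 | (5,5) | tMaxX 0.9007 tMaxY 0.7200 | tΔX 1.1547 tΔY 2.0000
    t=0.7200 [y] (5,6) — stop
  → r_3 = 0.7200
beam 4: φ=135°, α=120°
  cosα=-0.5000 sinα=0.8660 | (5,5) | tMaxX 0.4400 tMaxY 0.4157 | tΔX 2.0000 tΔY 1.1547
    t=0.4157 [y] (5,6) — stop
  → r_4 = 0.4157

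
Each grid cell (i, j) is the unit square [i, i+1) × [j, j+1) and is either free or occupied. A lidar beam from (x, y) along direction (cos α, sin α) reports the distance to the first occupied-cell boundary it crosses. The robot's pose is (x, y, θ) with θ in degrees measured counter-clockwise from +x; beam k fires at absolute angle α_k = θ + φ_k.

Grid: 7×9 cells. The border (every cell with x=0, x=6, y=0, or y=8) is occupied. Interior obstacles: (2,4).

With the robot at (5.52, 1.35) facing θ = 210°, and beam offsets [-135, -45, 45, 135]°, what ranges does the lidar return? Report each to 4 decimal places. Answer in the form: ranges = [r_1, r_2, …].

ranges = [1.8546, 4.6794, 0.3623, 0.4969]

beam 1: φ=-135°, α=75°
  d=(0.2588,0.9659)  start (5,1)  tX=1.8546 tY=0.6729  stride 1/|dx|=3.8637 1/|dy|=1.0353
    cross y-line → (5,2), t=0.6729
    cross y-line → (5,3), t=1.7082
    cross x-line → (6,3), t=1.8546 (wall)
  → r_1 = 1.8546
beam 2: φ=-45°, α=165°
  d=(-0.9659,0.2588)  start (5,1)  tX=0.5383 tY=2.5114  stride 1/|dx|=1.0353 1/|dy|=3.8637
    cross x-line → (4,1), t=0.5383
    cross x-line → (3,1), t=1.5736
    cross y-line → (3,2), t=2.5114
    cross x-line → (2,2), t=2.6089
    cross x-line → (1,2), t=3.6442
    cross x-line → (0,2), t=4.6794 (wall)
  → r_2 = 4.6794
beam 3: φ=45°, α=255°
  d=(-0.2588,-0.9659)  start (5,1)  tX=2.0091 tY=0.3623  stride 1/|dx|=3.8637 1/|dy|=1.0353
    cross y-line → (5,0), t=0.3623 (wall)
  → r_3 = 0.3623
beam 4: φ=135°, α=345°
  d=(0.9659,-0.2588)  start (5,1)  tX=0.4969 tY=1.3523  stride 1/|dx|=1.0353 1/|dy|=3.8637
    cross x-line → (6,1), t=0.4969 (wall)
  → r_4 = 0.4969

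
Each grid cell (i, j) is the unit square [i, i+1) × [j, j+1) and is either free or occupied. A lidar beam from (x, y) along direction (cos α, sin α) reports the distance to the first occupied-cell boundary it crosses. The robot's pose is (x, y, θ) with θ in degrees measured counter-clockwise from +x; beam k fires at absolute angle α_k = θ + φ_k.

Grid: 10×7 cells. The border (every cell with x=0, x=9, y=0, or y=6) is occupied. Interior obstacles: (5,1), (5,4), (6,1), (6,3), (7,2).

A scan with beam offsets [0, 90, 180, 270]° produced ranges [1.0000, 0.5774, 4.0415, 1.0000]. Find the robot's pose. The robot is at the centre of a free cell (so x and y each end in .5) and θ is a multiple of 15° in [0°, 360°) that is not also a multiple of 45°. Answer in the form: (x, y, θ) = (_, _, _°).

The pose lattice has 35·16 = 560 candidates. Test each by forward raycasting.
  (5.5, 3.5, 75°): beam 1 = 0.5176 ≠ 1.0000 ✗
  (7.5, 5.5, 210°): beam 1 = 1.7321 ≠ 1.0000 ✗
  (7.5, 5.5, 165°): beam 1 = 1.9319 ≠ 1.0000 ✗
  (1.5, 2.5, 330°): beam 1 = 3.0000 ≠ 1.0000 ✗
  (4.5, 5.5, 195°): beam 1 = 3.6235 ≠ 1.0000 ✗
  …
  (4.5, 5.5, 30°): r_1=1.0000, r_2=0.5774, r_3=4.0415, r_4=1.0000 — all match ✓
Unique over the lattice → pose = (4.5, 5.5, 30°).

(x, y, θ) = (4.5, 5.5, 30°)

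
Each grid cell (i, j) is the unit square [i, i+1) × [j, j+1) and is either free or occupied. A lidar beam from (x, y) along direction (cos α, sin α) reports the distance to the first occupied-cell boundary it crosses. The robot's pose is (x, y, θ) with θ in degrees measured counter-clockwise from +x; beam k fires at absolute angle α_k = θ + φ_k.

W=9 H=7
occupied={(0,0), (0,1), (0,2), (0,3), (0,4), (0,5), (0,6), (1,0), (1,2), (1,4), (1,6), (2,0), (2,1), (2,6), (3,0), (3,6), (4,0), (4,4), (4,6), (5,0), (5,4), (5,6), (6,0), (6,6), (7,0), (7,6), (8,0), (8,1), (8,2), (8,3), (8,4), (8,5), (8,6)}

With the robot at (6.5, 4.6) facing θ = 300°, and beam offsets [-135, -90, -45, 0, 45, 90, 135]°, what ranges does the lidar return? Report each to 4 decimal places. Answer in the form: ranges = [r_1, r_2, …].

ranges = [0.5176, 0.5774, 3.7270, 3.0000, 1.5529, 1.7321, 1.4494]

beam 1: φ=-135°, α=165°
  cosα=-0.9659 sinα=0.2588 | (6,4) | tMaxX 0.5176 tMaxY 1.5455 | tΔX 1.0353 tΔY 3.8637
    t=0.5176 [x] (5,4) — stop
  → r_1 = 0.5176
beam 2: φ=-90°, α=210°
  cosα=-0.8660 sinα=-0.5000 | (6,4) | tMaxX 0.5774 tMaxY 1.2000 | tΔX 1.1547 tΔY 2.0000
    t=0.5774 [x] (5,4) — stop
  → r_2 = 0.5774
beam 3: φ=-45°, α=255°
  cosα=-0.2588 sinα=-0.9659 | (6,4) | tMaxX 1.9319 tMaxY 0.6212 | tΔX 3.8637 tΔY 1.0353
    t=0.6212 [y] (6,3)
    t=1.6564 [y] (6,2)
    t=1.9319 [x] (5,2)
    t=2.6917 [y] (5,1)
    t=3.7270 [y] (5,0) — stop
  → r_3 = 3.7270
beam 4: φ=0°, α=300°
  cosα=0.5000 sinα=-0.8660 | (6,4) | tMaxX 1.0000 tMaxY 0.6928 | tΔX 2.0000 tΔY 1.1547
    t=0.6928 [y] (6,3)
    t=1.0000 [x] (7,3)
    t=1.8475 [y] (7,2)
    t=3.0000 [x] (8,2) — stop
  → r_4 = 3.0000
beam 5: φ=45°, α=345°
  cosα=0.9659 sinα=-0.2588 | (6,4) | tMaxX 0.5176 tMaxY 2.3182 | tΔX 1.0353 tΔY 3.8637
    t=0.5176 [x] (7,4)
    t=1.5529 [x] (8,4) — stop
  → r_5 = 1.5529
beam 6: φ=90°, α=30°
  cosα=0.8660 sinα=0.5000 | (6,4) | tMaxX 0.5774 tMaxY 0.8000 | tΔX 1.1547 tΔY 2.0000
    t=0.5774 [x] (7,4)
    t=0.8000 [y] (7,5)
    t=1.7321 [x] (8,5) — stop
  → r_6 = 1.7321
beam 7: φ=135°, α=75°
  cosα=0.2588 sinα=0.9659 | (6,4) | tMaxX 1.9319 tMaxY 0.4141 | tΔX 3.8637 tΔY 1.0353
    t=0.4141 [y] (6,5)
    t=1.4494 [y] (6,6) — stop
  → r_7 = 1.4494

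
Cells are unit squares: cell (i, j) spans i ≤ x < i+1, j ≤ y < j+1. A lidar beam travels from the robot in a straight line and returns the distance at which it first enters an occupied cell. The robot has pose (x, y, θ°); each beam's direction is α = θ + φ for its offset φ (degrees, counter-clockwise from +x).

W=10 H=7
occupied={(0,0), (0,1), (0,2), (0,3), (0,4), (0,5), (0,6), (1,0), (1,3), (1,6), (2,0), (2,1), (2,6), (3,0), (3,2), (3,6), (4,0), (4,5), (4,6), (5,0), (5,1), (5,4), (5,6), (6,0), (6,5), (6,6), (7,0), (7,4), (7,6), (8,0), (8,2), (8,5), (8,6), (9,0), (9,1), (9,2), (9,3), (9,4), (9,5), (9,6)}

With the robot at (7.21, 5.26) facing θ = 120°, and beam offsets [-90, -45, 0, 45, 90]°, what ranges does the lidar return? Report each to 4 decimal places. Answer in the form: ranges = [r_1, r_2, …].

ranges = [0.9122, 0.7661, 0.4200, 0.2174, 0.2425]

beam 1: φ=-90°, α=30°
  dir = (cos 30°, sin 30°) = (0.8660, 0.5000); from cell (7,5)
  next x-line at t=0.9122, next y-line at t=1.4800; Δt_x=1.1547, Δt_y=2.0000
    x: enter (8,5) at t=0.9122 ← occupied
  → r_1 = 0.9122
beam 2: φ=-45°, α=75°
  dir = (cos 75°, sin 75°) = (0.2588, 0.9659); from cell (7,5)
  next x-line at t=3.0523, next y-line at t=0.7661; Δt_x=3.8637, Δt_y=1.0353
    y: enter (7,6) at t=0.7661 ← occupied
  → r_2 = 0.7661
beam 3: φ=0°, α=120°
  dir = (cos 120°, sin 120°) = (-0.5000, 0.8660); from cell (7,5)
  next x-line at t=0.4200, next y-line at t=0.8545; Δt_x=2.0000, Δt_y=1.1547
    x: enter (6,5) at t=0.4200 ← occupied
  → r_3 = 0.4200
beam 4: φ=45°, α=165°
  dir = (cos 165°, sin 165°) = (-0.9659, 0.2588); from cell (7,5)
  next x-line at t=0.2174, next y-line at t=2.8591; Δt_x=1.0353, Δt_y=3.8637
    x: enter (6,5) at t=0.2174 ← occupied
  → r_4 = 0.2174
beam 5: φ=90°, α=210°
  dir = (cos 210°, sin 210°) = (-0.8660, -0.5000); from cell (7,5)
  next x-line at t=0.2425, next y-line at t=0.5200; Δt_x=1.1547, Δt_y=2.0000
    x: enter (6,5) at t=0.2425 ← occupied
  → r_5 = 0.2425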